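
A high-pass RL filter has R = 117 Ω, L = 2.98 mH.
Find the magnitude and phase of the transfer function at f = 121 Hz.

Step 1 — Angular frequency: ω = 2π·121 = 760.3 rad/s.
Step 2 — Transfer function: H(jω) = jωL/(R + jωL).
Step 3 — Numerator jωL = j·2.266; denominator R + jωL = 117 + j2.266.
Step 4 — H = 0.0003748 + j0.01936.
Step 5 — Magnitude: |H| = 0.01936 (-34.3 dB); phase: φ = 88.9°.

|H| = 0.01936 (-34.3 dB), φ = 88.9°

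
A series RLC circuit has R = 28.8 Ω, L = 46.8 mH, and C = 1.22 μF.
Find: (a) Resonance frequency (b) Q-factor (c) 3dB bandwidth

Step 1 — Resonance: ω₀ = 1/√(LC) = 1/√(0.0468·1.22e-06) = 4185 rad/s.
Step 2 — f₀ = ω₀/(2π) = 666.1 Hz.
Step 3 — Series Q: Q = ω₀L/R = 4185·0.0468/28.8 = 6.801.
Step 4 — Bandwidth: Δω = ω₀/Q = 615.4 rad/s; BW = Δω/(2π) = 97.94 Hz.

(a) f₀ = 666.1 Hz  (b) Q = 6.801  (c) BW = 97.94 Hz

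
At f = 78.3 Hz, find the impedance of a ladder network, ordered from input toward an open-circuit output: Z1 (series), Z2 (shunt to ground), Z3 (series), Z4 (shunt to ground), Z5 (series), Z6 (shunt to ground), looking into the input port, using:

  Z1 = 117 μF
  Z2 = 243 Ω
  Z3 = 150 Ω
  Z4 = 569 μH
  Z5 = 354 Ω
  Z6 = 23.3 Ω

Step 1 — Angular frequency: ω = 2π·f = 2π·78.3 = 492 rad/s.
Step 2 — Component impedances:
  Z1: Z = 1/(jωC) = -j/(ω·C) = 0 - j17.37 Ω
  Z2: Z = R = 243 Ω
  Z3: Z = R = 150 Ω
  Z4: Z = jωL = j·492·0.000569 = 0 + j0.2799 Ω
  Z5: Z = R = 354 Ω
  Z6: Z = R = 23.3 Ω
Step 3 — Ladder network (open output): work backward from the far end, alternating series and parallel combinations. Z_in = 92.75 - j17.27 Ω = 94.34∠-10.5° Ω.

Z = 92.75 - j17.27 Ω = 94.34∠-10.5° Ω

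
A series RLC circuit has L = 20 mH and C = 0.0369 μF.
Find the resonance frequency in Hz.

Step 1 — Resonance condition Im(Z)=0 gives ω₀ = 1/√(LC).
Step 2 — ω₀ = 1/√(0.02·3.69e-08) = 3.681e+04 rad/s.
Step 3 — f₀ = ω₀/(2π) = 5859 Hz.

f₀ = 5859 Hz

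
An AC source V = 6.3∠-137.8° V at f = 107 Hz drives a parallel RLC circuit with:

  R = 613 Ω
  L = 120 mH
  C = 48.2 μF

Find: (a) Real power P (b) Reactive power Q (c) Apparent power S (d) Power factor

Step 1 — Angular frequency: ω = 2π·f = 2π·107 = 672.3 rad/s.
Step 2 — Component impedances:
  R: Z = R = 613 Ω
  L: Z = jωL = j·672.3·0.12 = 0 + j80.68 Ω
  C: Z = 1/(jωC) = -j/(ω·C) = 0 - j30.86 Ω
Step 3 — Parallel combination: 1/Z_total = 1/R + 1/L + 1/C; Z_total = 4.047 - j49.65 Ω = 49.81∠-85.3° Ω.
Step 4 — Source phasor: V = 6.3∠-137.8° V = -4.667 - j4.232 V.
Step 5 — Current: I = V / Z = 0.07706 - j0.1003 A = 0.1265∠-52.5° A.
Step 6 — Complex power: S = V·I* = 0.06475 - j0.7942 VA.
Step 7 — Real power: P = Re(S) = 0.06475 W.
Step 8 — Reactive power: Q = Im(S) = -0.7942 VAR.
Step 9 — Apparent power: |S| = 0.7968 VA.
Step 10 — Power factor: PF = P/|S| = 0.08126 (leading).

(a) P = 0.06475 W  (b) Q = -0.7942 VAR  (c) S = 0.7968 VA  (d) PF = 0.08126 (leading)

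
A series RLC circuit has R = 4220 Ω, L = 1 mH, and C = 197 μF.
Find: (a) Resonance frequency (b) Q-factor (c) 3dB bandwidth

Step 1 — Resonance condition Im(Z)=0 gives ω₀ = 1/√(LC).
Step 2 — ω₀ = 1/√(0.001·0.000197) = 2253 rad/s.
Step 3 — f₀ = ω₀/(2π) = 358.6 Hz.
Step 4 — Series Q: Q = ω₀L/R = 2253·0.001/4220 = 0.0005339.
Step 5 — 3dB bandwidth: Δω = ω₀/Q = 4.22e+06 rad/s; BW = Δω/(2π) = 6.716e+05 Hz.

(a) f₀ = 358.6 Hz  (b) Q = 0.0005339  (c) BW = 6.716e+05 Hz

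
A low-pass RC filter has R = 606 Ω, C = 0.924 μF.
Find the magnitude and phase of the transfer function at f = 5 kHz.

Step 1 — Angular frequency: ω = 2π·5000 = 3.142e+04 rad/s.
Step 2 — Transfer function: H(jω) = 1/(1 + jωRC).
Step 3 — Denominator: 1 + jωRC = 1 + j·3.142e+04·606·9.24e-07 = 1 + j17.59.
Step 4 — H = 0.003221 - j0.05666.
Step 5 — Magnitude: |H| = 0.05676 (-24.9 dB); phase: φ = -86.7°.

|H| = 0.05676 (-24.9 dB), φ = -86.7°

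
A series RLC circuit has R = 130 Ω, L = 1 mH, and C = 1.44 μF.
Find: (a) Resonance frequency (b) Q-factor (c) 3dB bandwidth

Step 1 — Resonance condition Im(Z)=0 gives ω₀ = 1/√(LC).
Step 2 — ω₀ = 1/√(0.001·1.44e-06) = 2.635e+04 rad/s.
Step 3 — f₀ = ω₀/(2π) = 4194 Hz.
Step 4 — Series Q: Q = ω₀L/R = 2.635e+04·0.001/130 = 0.2027.
Step 5 — 3dB bandwidth: Δω = ω₀/Q = 1.3e+05 rad/s; BW = Δω/(2π) = 2.069e+04 Hz.

(a) f₀ = 4194 Hz  (b) Q = 0.2027  (c) BW = 2.069e+04 Hz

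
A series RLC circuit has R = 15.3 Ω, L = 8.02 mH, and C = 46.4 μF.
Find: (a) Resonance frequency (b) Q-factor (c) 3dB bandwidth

Step 1 — Resonance: ω₀ = 1/√(LC) = 1/√(0.00802·4.64e-05) = 1639 rad/s.
Step 2 — f₀ = ω₀/(2π) = 260.9 Hz.
Step 3 — Series Q: Q = ω₀L/R = 1639·0.00802/15.3 = 0.8593.
Step 4 — Bandwidth: Δω = ω₀/Q = 1908 rad/s; BW = Δω/(2π) = 303.6 Hz.

(a) f₀ = 260.9 Hz  (b) Q = 0.8593  (c) BW = 303.6 Hz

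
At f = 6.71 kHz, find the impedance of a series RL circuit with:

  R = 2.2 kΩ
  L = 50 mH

Step 1 — Angular frequency: ω = 2π·f = 2π·6710 = 4.216e+04 rad/s.
Step 2 — Component impedances:
  R: Z = R = 2200 Ω
  L: Z = jωL = j·4.216e+04·0.05 = 0 + j2108 Ω
Step 3 — Series combination: Z_total = R + L = 2200 + j2108 Ω = 3047∠43.8° Ω.

Z = 2200 + j2108 Ω = 3047∠43.8° Ω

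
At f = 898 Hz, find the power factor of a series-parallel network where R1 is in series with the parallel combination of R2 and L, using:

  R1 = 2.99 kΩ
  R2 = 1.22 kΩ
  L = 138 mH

Step 1 — Angular frequency: ω = 2π·f = 2π·898 = 5642 rad/s.
Step 2 — Component impedances:
  R1: Z = R = 2990 Ω
  R2: Z = R = 1220 Ω
  L: Z = jωL = j·5642·0.138 = 0 + j778.6 Ω
Step 3 — Parallel branch: R2 || L = 1/(1/R2 + 1/L) = 353.1 + j553.3 Ω.
Step 4 — Series with R1: Z_total = R1 + (R2 || L) = 3343 + j553.3 Ω = 3389∠9.4° Ω.
Step 5 — Power factor: PF = cos(φ) = Re(Z)/|Z| = 3343.1/3388.6 = 0.9866.
Step 6 — Type: Im(Z) = 553.3 ⇒ lagging (phase φ = 9.4°).

PF = 0.9866 (lagging, φ = 9.4°)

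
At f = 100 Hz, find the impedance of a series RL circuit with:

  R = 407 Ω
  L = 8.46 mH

Step 1 — Angular frequency: ω = 2π·f = 2π·100 = 628.3 rad/s.
Step 2 — Component impedances:
  R: Z = R = 407 Ω
  L: Z = jωL = j·628.3·0.00846 = 0 + j5.316 Ω
Step 3 — Series combination: Z_total = R + L = 407 + j5.316 Ω = 407∠0.7° Ω.

Z = 407 + j5.316 Ω = 407∠0.7° Ω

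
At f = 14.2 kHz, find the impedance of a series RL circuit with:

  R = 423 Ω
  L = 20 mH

Step 1 — Angular frequency: ω = 2π·f = 2π·1.42e+04 = 8.922e+04 rad/s.
Step 2 — Component impedances:
  R: Z = R = 423 Ω
  L: Z = jωL = j·8.922e+04·0.02 = 0 + j1784 Ω
Step 3 — Series combination: Z_total = R + L = 423 + j1784 Ω = 1834∠76.7° Ω.

Z = 423 + j1784 Ω = 1834∠76.7° Ω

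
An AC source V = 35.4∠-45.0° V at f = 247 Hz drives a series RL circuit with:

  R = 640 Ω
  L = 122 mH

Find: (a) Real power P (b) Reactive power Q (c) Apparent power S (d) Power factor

Step 1 — Angular frequency: ω = 2π·f = 2π·247 = 1552 rad/s.
Step 2 — Component impedances:
  R: Z = R = 640 Ω
  L: Z = jωL = j·1552·0.122 = 0 + j189.3 Ω
Step 3 — Series combination: Z_total = R + L = 640 + j189.3 Ω = 667.4∠16.5° Ω.
Step 4 — Source phasor: V = 35.4∠-45.0° V = 25.03 - j25.03 V.
Step 5 — Current: I = V / Z = 0.02532 - j0.0466 A = 0.05304∠-61.5° A.
Step 6 — Complex power: S = V·I* = 1.8 + j0.5327 VA.
Step 7 — Real power: P = Re(S) = 1.8 W.
Step 8 — Reactive power: Q = Im(S) = 0.5327 VAR.
Step 9 — Apparent power: |S| = 1.878 VA.
Step 10 — Power factor: PF = P/|S| = 0.9589 (lagging).

(a) P = 1.8 W  (b) Q = 0.5327 VAR  (c) S = 1.878 VA  (d) PF = 0.9589 (lagging)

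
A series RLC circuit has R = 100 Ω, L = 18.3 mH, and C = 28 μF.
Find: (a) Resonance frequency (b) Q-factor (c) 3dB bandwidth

Step 1 — Resonance condition Im(Z)=0 gives ω₀ = 1/√(LC).
Step 2 — ω₀ = 1/√(0.0183·2.8e-05) = 1397 rad/s.
Step 3 — f₀ = ω₀/(2π) = 222.3 Hz.
Step 4 — Series Q: Q = ω₀L/R = 1397·0.0183/100 = 0.2557.
Step 5 — 3dB bandwidth: Δω = ω₀/Q = 5464 rad/s; BW = Δω/(2π) = 869.7 Hz.

(a) f₀ = 222.3 Hz  (b) Q = 0.2557  (c) BW = 869.7 Hz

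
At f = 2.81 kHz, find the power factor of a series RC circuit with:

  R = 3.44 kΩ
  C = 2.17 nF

Step 1 — Angular frequency: ω = 2π·f = 2π·2810 = 1.766e+04 rad/s.
Step 2 — Component impedances:
  R: Z = R = 3440 Ω
  C: Z = 1/(jωC) = -j/(ω·C) = 0 - j2.61e+04 Ω
Step 3 — Series combination: Z_total = R + C = 3440 - j2.61e+04 Ω = 2.633e+04∠-82.5° Ω.
Step 4 — Power factor: PF = cos(φ) = Re(Z)/|Z| = 3440/26327 = 0.1307.
Step 5 — Type: Im(Z) = -2.61e+04 ⇒ leading (phase φ = -82.5°).

PF = 0.1307 (leading, φ = -82.5°)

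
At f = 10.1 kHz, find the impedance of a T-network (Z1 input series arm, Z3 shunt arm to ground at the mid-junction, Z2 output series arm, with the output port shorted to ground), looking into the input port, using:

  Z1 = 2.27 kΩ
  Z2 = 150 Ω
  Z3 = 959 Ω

Step 1 — Angular frequency: ω = 2π·f = 2π·1.01e+04 = 6.346e+04 rad/s.
Step 2 — Component impedances:
  Z1: Z = R = 2270 Ω
  Z2: Z = R = 150 Ω
  Z3: Z = R = 959 Ω
Step 3 — With the output port shorted to ground, the output series arm Z2 runs from the junction to ground; the shunt arm Z3 also runs from the junction to ground. They appear in parallel: Z3 || Z2 = 129.7 Ω.
Step 4 — Series with input arm Z1: Z_in = Z1 + (Z3 || Z2) = 2400 Ω = 2400∠0.0° Ω.

Z = 2400 Ω = 2400∠0.0° Ω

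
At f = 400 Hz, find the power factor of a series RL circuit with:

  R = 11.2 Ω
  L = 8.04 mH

Step 1 — Angular frequency: ω = 2π·f = 2π·400 = 2513 rad/s.
Step 2 — Component impedances:
  R: Z = R = 11.2 Ω
  L: Z = jωL = j·2513·0.00804 = 0 + j20.21 Ω
Step 3 — Series combination: Z_total = R + L = 11.2 + j20.21 Ω = 23.1∠61.0° Ω.
Step 4 — Power factor: PF = cos(φ) = Re(Z)/|Z| = 11.2/23.1 = 0.4848.
Step 5 — Type: Im(Z) = 20.21 ⇒ lagging (phase φ = 61.0°).

PF = 0.4848 (lagging, φ = 61.0°)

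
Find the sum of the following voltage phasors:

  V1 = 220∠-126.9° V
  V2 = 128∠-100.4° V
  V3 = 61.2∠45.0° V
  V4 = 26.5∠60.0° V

Step 1 — Convert each phasor to rectangular form:
  V1 = 220·(cos(-126.9°) + j·sin(-126.9°)) = -132.1 - j175.9 V
  V2 = 128·(cos(-100.4°) + j·sin(-100.4°)) = -23.11 - j125.9 V
  V3 = 61.2·(cos(45.0°) + j·sin(45.0°)) = 43.27 + j43.27 V
  V4 = 26.5·(cos(60.0°) + j·sin(60.0°)) = 13.25 + j22.95 V
Step 2 — Sum components: V_total = -98.67 - j235.6 V.
Step 3 — Convert to polar: |V_total| = 255.4 V, ∠V_total = -112.7°.

V_total = 255.4∠-112.7° V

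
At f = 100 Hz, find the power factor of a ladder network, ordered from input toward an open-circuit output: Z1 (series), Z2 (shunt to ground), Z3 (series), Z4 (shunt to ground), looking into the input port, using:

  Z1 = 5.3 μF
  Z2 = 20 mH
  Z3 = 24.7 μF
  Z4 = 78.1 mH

Step 1 — Angular frequency: ω = 2π·f = 2π·100 = 628.3 rad/s.
Step 2 — Component impedances:
  Z1: Z = 1/(jωC) = -j/(ω·C) = 0 - j300.3 Ω
  Z2: Z = jωL = j·628.3·0.02 = 0 + j12.57 Ω
  Z3: Z = 1/(jωC) = -j/(ω·C) = 0 - j64.44 Ω
  Z4: Z = jωL = j·628.3·0.0781 = 0 + j49.07 Ω
Step 3 — Ladder network (open output): work backward from the far end, alternating series and parallel combinations. Z_in = 0 - j231.3 Ω = 231.3∠-90.0° Ω.
Step 4 — Power factor: PF = cos(φ) = Re(Z)/|Z| = 0/231.3 = 0.
Step 5 — Type: Im(Z) = -231.3 ⇒ leading (phase φ = -90.0°).

PF = 0 (leading, φ = -90.0°)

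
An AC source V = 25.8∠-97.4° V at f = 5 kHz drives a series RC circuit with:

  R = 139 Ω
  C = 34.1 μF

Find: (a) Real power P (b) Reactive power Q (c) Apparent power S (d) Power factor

Step 1 — Angular frequency: ω = 2π·f = 2π·5000 = 3.142e+04 rad/s.
Step 2 — Component impedances:
  R: Z = R = 139 Ω
  C: Z = 1/(jωC) = -j/(ω·C) = 0 - j0.9335 Ω
Step 3 — Series combination: Z_total = R + C = 139 - j0.9335 Ω = 139∠-0.4° Ω.
Step 4 — Source phasor: V = 25.8∠-97.4° V = -3.323 - j25.59 V.
Step 5 — Current: I = V / Z = -0.02267 - j0.1842 A = 0.1856∠-97.0° A.
Step 6 — Complex power: S = V·I* = 4.789 - j0.03216 VA.
Step 7 — Real power: P = Re(S) = 4.789 W.
Step 8 — Reactive power: Q = Im(S) = -0.03216 VAR.
Step 9 — Apparent power: |S| = 4.789 VA.
Step 10 — Power factor: PF = P/|S| = 1 (leading).

(a) P = 4.789 W  (b) Q = -0.03216 VAR  (c) S = 4.789 VA  (d) PF = 1 (leading)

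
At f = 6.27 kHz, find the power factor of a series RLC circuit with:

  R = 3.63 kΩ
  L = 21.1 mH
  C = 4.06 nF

Step 1 — Angular frequency: ω = 2π·f = 2π·6270 = 3.94e+04 rad/s.
Step 2 — Component impedances:
  R: Z = R = 3630 Ω
  L: Z = jωL = j·3.94e+04·0.0211 = 0 + j831.2 Ω
  C: Z = 1/(jωC) = -j/(ω·C) = 0 - j6252 Ω
Step 3 — Series combination: Z_total = R + L + C = 3630 - j5421 Ω = 6524∠-56.2° Ω.
Step 4 — Power factor: PF = cos(φ) = Re(Z)/|Z| = 3630/6524 = 0.5564.
Step 5 — Type: Im(Z) = -5421 ⇒ leading (phase φ = -56.2°).

PF = 0.5564 (leading, φ = -56.2°)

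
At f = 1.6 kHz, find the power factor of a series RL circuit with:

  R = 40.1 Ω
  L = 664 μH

Step 1 — Angular frequency: ω = 2π·f = 2π·1600 = 1.005e+04 rad/s.
Step 2 — Component impedances:
  R: Z = R = 40.1 Ω
  L: Z = jωL = j·1.005e+04·0.000664 = 0 + j6.675 Ω
Step 3 — Series combination: Z_total = R + L = 40.1 + j6.675 Ω = 40.65∠9.5° Ω.
Step 4 — Power factor: PF = cos(φ) = Re(Z)/|Z| = 40.1/40.652 = 0.9864.
Step 5 — Type: Im(Z) = 6.675 ⇒ lagging (phase φ = 9.5°).

PF = 0.9864 (lagging, φ = 9.5°)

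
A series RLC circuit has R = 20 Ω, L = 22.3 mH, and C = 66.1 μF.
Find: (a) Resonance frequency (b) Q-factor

Step 1 — Resonance condition Im(Z)=0 gives ω₀ = 1/√(LC).
Step 2 — ω₀ = 1/√(0.0223·6.61e-05) = 823.7 rad/s.
Step 3 — f₀ = ω₀/(2π) = 131.1 Hz.
Step 4 — Series Q: Q = ω₀L/R = 823.7·0.0223/20 = 0.9184.

(a) f₀ = 131.1 Hz  (b) Q = 0.9184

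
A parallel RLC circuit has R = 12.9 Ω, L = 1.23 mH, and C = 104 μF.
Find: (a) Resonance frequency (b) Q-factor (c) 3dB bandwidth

Step 1 — Resonance: ω₀ = 1/√(LC) = 1/√(0.00123·0.000104) = 2796 rad/s.
Step 2 — f₀ = ω₀/(2π) = 445 Hz.
Step 3 — Parallel Q: Q = R/(ω₀L) = 12.9/(2796·0.00123) = 3.751.
Step 4 — Bandwidth: Δω = ω₀/Q = 745.4 rad/s; BW = Δω/(2π) = 118.6 Hz.

(a) f₀ = 445 Hz  (b) Q = 3.751  (c) BW = 118.6 Hz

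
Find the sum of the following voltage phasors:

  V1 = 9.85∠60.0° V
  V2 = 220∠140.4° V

Step 1 — Convert each phasor to rectangular form:
  V1 = 9.85·(cos(60.0°) + j·sin(60.0°)) = 4.925 + j8.53 V
  V2 = 220·(cos(140.4°) + j·sin(140.4°)) = -169.5 + j140.2 V
Step 2 — Sum components: V_total = -164.6 + j148.8 V.
Step 3 — Convert to polar: |V_total| = 221.9 V, ∠V_total = 137.9°.

V_total = 221.9∠137.9° V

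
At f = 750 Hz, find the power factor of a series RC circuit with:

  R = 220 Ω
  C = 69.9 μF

Step 1 — Angular frequency: ω = 2π·f = 2π·750 = 4712 rad/s.
Step 2 — Component impedances:
  R: Z = R = 220 Ω
  C: Z = 1/(jωC) = -j/(ω·C) = 0 - j3.036 Ω
Step 3 — Series combination: Z_total = R + C = 220 - j3.036 Ω = 220∠-0.8° Ω.
Step 4 — Power factor: PF = cos(φ) = Re(Z)/|Z| = 220/220.02 = 0.9999.
Step 5 — Type: Im(Z) = -3.036 ⇒ leading (phase φ = -0.8°).

PF = 0.9999 (leading, φ = -0.8°)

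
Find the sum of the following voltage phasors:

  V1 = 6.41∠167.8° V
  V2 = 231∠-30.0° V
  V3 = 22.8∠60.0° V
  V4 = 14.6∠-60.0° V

Step 1 — Convert each phasor to rectangular form:
  V1 = 6.41·(cos(167.8°) + j·sin(167.8°)) = -6.265 + j1.355 V
  V2 = 231·(cos(-30.0°) + j·sin(-30.0°)) = 200.1 - j115.5 V
  V3 = 22.8·(cos(60.0°) + j·sin(60.0°)) = 11.4 + j19.75 V
  V4 = 14.6·(cos(-60.0°) + j·sin(-60.0°)) = 7.3 - j12.64 V
Step 2 — Sum components: V_total = 212.5 - j107 V.
Step 3 — Convert to polar: |V_total| = 237.9 V, ∠V_total = -26.7°.

V_total = 237.9∠-26.7° V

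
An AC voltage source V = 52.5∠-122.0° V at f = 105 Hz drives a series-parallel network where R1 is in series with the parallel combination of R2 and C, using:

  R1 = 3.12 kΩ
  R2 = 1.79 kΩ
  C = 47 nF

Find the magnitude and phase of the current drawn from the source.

Step 1 — Angular frequency: ω = 2π·f = 2π·105 = 659.7 rad/s.
Step 2 — Component impedances:
  R1: Z = R = 3120 Ω
  R2: Z = R = 1790 Ω
  C: Z = 1/(jωC) = -j/(ω·C) = 0 - j3.225e+04 Ω
Step 3 — Parallel branch: R2 || C = 1/(1/R2 + 1/C) = 1785 - j99.05 Ω.
Step 4 — Series with R1: Z_total = R1 + (R2 || C) = 4905 - j99.05 Ω = 4906∠-1.2° Ω.
Step 5 — Source phasor: V = 52.5∠-122.0° V = -27.82 - j44.52 V.
Step 6 — Ohm's law: I = V / Z_total = (-27.82 - j44.52) / (4905 - j99.05) = -0.005487 - j0.009189 A.
Step 7 — Convert to polar: |I| = 0.0107 A, ∠I = -120.8°.

I = 0.0107∠-120.8° A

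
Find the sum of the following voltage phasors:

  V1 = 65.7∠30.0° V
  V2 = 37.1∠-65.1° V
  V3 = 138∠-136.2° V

Step 1 — Convert each phasor to rectangular form:
  V1 = 65.7·(cos(30.0°) + j·sin(30.0°)) = 56.9 + j32.85 V
  V2 = 37.1·(cos(-65.1°) + j·sin(-65.1°)) = 15.62 - j33.65 V
  V3 = 138·(cos(-136.2°) + j·sin(-136.2°)) = -99.6 - j95.52 V
Step 2 — Sum components: V_total = -27.08 - j96.32 V.
Step 3 — Convert to polar: |V_total| = 100.1 V, ∠V_total = -105.7°.

V_total = 100.1∠-105.7° V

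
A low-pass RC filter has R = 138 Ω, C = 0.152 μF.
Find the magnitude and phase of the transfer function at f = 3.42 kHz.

Step 1 — Angular frequency: ω = 2π·3420 = 2.149e+04 rad/s.
Step 2 — Transfer function: H(jω) = 1/(1 + jωRC).
Step 3 — Denominator: 1 + jωRC = 1 + j·2.149e+04·138·1.52e-07 = 1 + j0.4507.
Step 4 — H = 0.8311 - j0.3746.
Step 5 — Magnitude: |H| = 0.9117 (-0.8 dB); phase: φ = -24.3°.

|H| = 0.9117 (-0.8 dB), φ = -24.3°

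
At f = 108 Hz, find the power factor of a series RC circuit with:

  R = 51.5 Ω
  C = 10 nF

Step 1 — Angular frequency: ω = 2π·f = 2π·108 = 678.6 rad/s.
Step 2 — Component impedances:
  R: Z = R = 51.5 Ω
  C: Z = 1/(jωC) = -j/(ω·C) = 0 - j1.474e+05 Ω
Step 3 — Series combination: Z_total = R + C = 51.5 - j1.474e+05 Ω = 1.474e+05∠-90.0° Ω.
Step 4 — Power factor: PF = cos(φ) = Re(Z)/|Z| = 51.5/1.4737e+05 = 0.0003495.
Step 5 — Type: Im(Z) = -1.474e+05 ⇒ leading (phase φ = -90.0°).

PF = 0.0003495 (leading, φ = -90.0°)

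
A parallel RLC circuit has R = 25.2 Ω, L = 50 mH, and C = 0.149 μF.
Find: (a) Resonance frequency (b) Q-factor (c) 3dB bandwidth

Step 1 — Resonance: ω₀ = 1/√(LC) = 1/√(0.05·1.49e-07) = 1.159e+04 rad/s.
Step 2 — f₀ = ω₀/(2π) = 1844 Hz.
Step 3 — Parallel Q: Q = R/(ω₀L) = 25.2/(1.159e+04·0.05) = 0.0435.
Step 4 — Bandwidth: Δω = ω₀/Q = 2.663e+05 rad/s; BW = Δω/(2π) = 4.239e+04 Hz.

(a) f₀ = 1844 Hz  (b) Q = 0.0435  (c) BW = 4.239e+04 Hz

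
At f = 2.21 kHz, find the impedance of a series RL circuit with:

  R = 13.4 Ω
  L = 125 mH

Step 1 — Angular frequency: ω = 2π·f = 2π·2210 = 1.389e+04 rad/s.
Step 2 — Component impedances:
  R: Z = R = 13.4 Ω
  L: Z = jωL = j·1.389e+04·0.125 = 0 + j1736 Ω
Step 3 — Series combination: Z_total = R + L = 13.4 + j1736 Ω = 1736∠89.6° Ω.

Z = 13.4 + j1736 Ω = 1736∠89.6° Ω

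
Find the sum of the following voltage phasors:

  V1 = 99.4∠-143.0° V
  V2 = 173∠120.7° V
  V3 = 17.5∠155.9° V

Step 1 — Convert each phasor to rectangular form:
  V1 = 99.4·(cos(-143.0°) + j·sin(-143.0°)) = -79.38 - j59.82 V
  V2 = 173·(cos(120.7°) + j·sin(120.7°)) = -88.32 + j148.8 V
  V3 = 17.5·(cos(155.9°) + j·sin(155.9°)) = -15.97 + j7.146 V
Step 2 — Sum components: V_total = -183.7 + j96.08 V.
Step 3 — Convert to polar: |V_total| = 207.3 V, ∠V_total = 152.4°.

V_total = 207.3∠152.4° V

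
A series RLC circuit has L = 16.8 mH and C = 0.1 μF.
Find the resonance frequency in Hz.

Step 1 — Resonance condition Im(Z)=0 gives ω₀ = 1/√(LC).
Step 2 — ω₀ = 1/√(0.0168·1e-07) = 2.44e+04 rad/s.
Step 3 — f₀ = ω₀/(2π) = 3883 Hz.

f₀ = 3883 Hz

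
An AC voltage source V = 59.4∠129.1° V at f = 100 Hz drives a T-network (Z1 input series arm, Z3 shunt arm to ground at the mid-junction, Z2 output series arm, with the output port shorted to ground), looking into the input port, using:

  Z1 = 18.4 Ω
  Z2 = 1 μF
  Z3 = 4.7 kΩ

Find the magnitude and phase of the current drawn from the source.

Step 1 — Angular frequency: ω = 2π·f = 2π·100 = 628.3 rad/s.
Step 2 — Component impedances:
  Z1: Z = R = 18.4 Ω
  Z2: Z = 1/(jωC) = -j/(ω·C) = 0 - j1592 Ω
  Z3: Z = R = 4700 Ω
Step 3 — With the output port shorted to ground, the output series arm Z2 runs from the junction to ground; the shunt arm Z3 also runs from the junction to ground. They appear in parallel: Z3 || Z2 = 483.5 - j1428 Ω.
Step 4 — Series with input arm Z1: Z_in = Z1 + (Z3 || Z2) = 501.9 - j1428 Ω = 1513∠-70.6° Ω.
Step 5 — Source phasor: V = 59.4∠129.1° V = -37.46 + j46.1 V.
Step 6 — Ohm's law: I = V / Z_total = (-37.46 + j46.1) / (501.9 - j1428) = -0.03694 - j0.01325 A.
Step 7 — Convert to polar: |I| = 0.03925 A, ∠I = -160.3°.

I = 0.03925∠-160.3° A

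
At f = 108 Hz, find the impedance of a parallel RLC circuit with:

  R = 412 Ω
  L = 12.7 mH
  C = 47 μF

Step 1 — Angular frequency: ω = 2π·f = 2π·108 = 678.6 rad/s.
Step 2 — Component impedances:
  R: Z = R = 412 Ω
  L: Z = jωL = j·678.6·0.0127 = 0 + j8.618 Ω
  C: Z = 1/(jωC) = -j/(ω·C) = 0 - j31.35 Ω
Step 3 — Parallel combination: 1/Z_total = 1/R + 1/L + 1/C; Z_total = 0.3425 + j11.87 Ω = 11.88∠88.3° Ω.

Z = 0.3425 + j11.87 Ω = 11.88∠88.3° Ω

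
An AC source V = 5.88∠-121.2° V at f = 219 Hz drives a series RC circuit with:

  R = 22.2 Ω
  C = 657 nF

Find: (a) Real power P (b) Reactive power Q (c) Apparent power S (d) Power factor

Step 1 — Angular frequency: ω = 2π·f = 2π·219 = 1376 rad/s.
Step 2 — Component impedances:
  R: Z = R = 22.2 Ω
  C: Z = 1/(jωC) = -j/(ω·C) = 0 - j1106 Ω
Step 3 — Series combination: Z_total = R + C = 22.2 - j1106 Ω = 1106∠-88.9° Ω.
Step 4 — Source phasor: V = 5.88∠-121.2° V = -3.046 - j5.03 V.
Step 5 — Current: I = V / Z = 0.00449 - j0.002844 A = 0.005315∠-32.3° A.
Step 6 — Complex power: S = V·I* = 0.0006271 - j0.03124 VA.
Step 7 — Real power: P = Re(S) = 0.0006271 W.
Step 8 — Reactive power: Q = Im(S) = -0.03124 VAR.
Step 9 — Apparent power: |S| = 0.03125 VA.
Step 10 — Power factor: PF = P/|S| = 0.02007 (leading).

(a) P = 0.0006271 W  (b) Q = -0.03124 VAR  (c) S = 0.03125 VA  (d) PF = 0.02007 (leading)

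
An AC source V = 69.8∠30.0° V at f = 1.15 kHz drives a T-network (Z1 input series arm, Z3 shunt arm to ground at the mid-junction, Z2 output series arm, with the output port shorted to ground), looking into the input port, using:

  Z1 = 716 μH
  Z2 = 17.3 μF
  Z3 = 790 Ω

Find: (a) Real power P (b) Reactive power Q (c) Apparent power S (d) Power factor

Step 1 — Angular frequency: ω = 2π·f = 2π·1150 = 7226 rad/s.
Step 2 — Component impedances:
  Z1: Z = jωL = j·7226·0.000716 = 0 + j5.174 Ω
  Z2: Z = 1/(jωC) = -j/(ω·C) = 0 - j8 Ω
  Z3: Z = R = 790 Ω
Step 3 — With the output port shorted to ground, the output series arm Z2 runs from the junction to ground; the shunt arm Z3 also runs from the junction to ground. They appear in parallel: Z3 || Z2 = 0.081 - j7.999 Ω.
Step 4 — Series with input arm Z1: Z_in = Z1 + (Z3 || Z2) = 0.081 - j2.825 Ω = 2.827∠-88.4° Ω.
Step 5 — Source phasor: V = 69.8∠30.0° V = 60.45 + j34.9 V.
Step 6 — Current: I = V / Z = -11.73 + j21.73 A = 24.69∠118.4° A.
Step 7 — Complex power: S = V·I* = 49.4 - j1723 VA.
Step 8 — Real power: P = Re(S) = 49.4 W.
Step 9 — Reactive power: Q = Im(S) = -1723 VAR.
Step 10 — Apparent power: |S| = 1724 VA.
Step 11 — Power factor: PF = P/|S| = 0.02866 (leading).

(a) P = 49.4 W  (b) Q = -1723 VAR  (c) S = 1724 VA  (d) PF = 0.02866 (leading)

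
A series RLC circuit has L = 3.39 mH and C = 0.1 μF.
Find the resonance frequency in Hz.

Step 1 — Resonance condition Im(Z)=0 gives ω₀ = 1/√(LC).
Step 2 — ω₀ = 1/√(0.00339·1e-07) = 5.431e+04 rad/s.
Step 3 — f₀ = ω₀/(2π) = 8644 Hz.

f₀ = 8644 Hz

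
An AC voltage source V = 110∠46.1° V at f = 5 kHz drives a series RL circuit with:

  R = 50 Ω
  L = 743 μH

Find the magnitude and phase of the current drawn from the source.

Step 1 — Angular frequency: ω = 2π·f = 2π·5000 = 3.142e+04 rad/s.
Step 2 — Component impedances:
  R: Z = R = 50 Ω
  L: Z = jωL = j·3.142e+04·0.000743 = 0 + j23.34 Ω
Step 3 — Series combination: Z_total = R + L = 50 + j23.34 Ω = 55.18∠25.0° Ω.
Step 4 — Source phasor: V = 110∠46.1° V = 76.27 + j79.26 V.
Step 5 — Ohm's law: I = V / Z_total = (76.27 + j79.26) / (50 + j23.34) = 1.86 + j0.7168 A.
Step 6 — Convert to polar: |I| = 1.993 A, ∠I = 21.1°.

I = 1.993∠21.1° A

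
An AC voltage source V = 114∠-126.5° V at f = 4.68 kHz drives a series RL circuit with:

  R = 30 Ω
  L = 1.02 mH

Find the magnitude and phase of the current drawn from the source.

Step 1 — Angular frequency: ω = 2π·f = 2π·4680 = 2.941e+04 rad/s.
Step 2 — Component impedances:
  R: Z = R = 30 Ω
  L: Z = jωL = j·2.941e+04·0.00102 = 0 + j29.99 Ω
Step 3 — Series combination: Z_total = R + L = 30 + j29.99 Ω = 42.42∠45.0° Ω.
Step 4 — Source phasor: V = 114∠-126.5° V = -67.81 - j91.64 V.
Step 5 — Ohm's law: I = V / Z_total = (-67.81 - j91.64) / (30 + j29.99) = -2.658 - j0.3975 A.
Step 6 — Convert to polar: |I| = 2.687 A, ∠I = -171.5°.

I = 2.687∠-171.5° A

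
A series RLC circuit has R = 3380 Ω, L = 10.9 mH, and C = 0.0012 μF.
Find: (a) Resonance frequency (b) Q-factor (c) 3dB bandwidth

Step 1 — Resonance: ω₀ = 1/√(LC) = 1/√(0.0109·1.2e-09) = 2.765e+05 rad/s.
Step 2 — f₀ = ω₀/(2π) = 4.401e+04 Hz.
Step 3 — Series Q: Q = ω₀L/R = 2.765e+05·0.0109/3380 = 0.8917.
Step 4 — Bandwidth: Δω = ω₀/Q = 3.101e+05 rad/s; BW = Δω/(2π) = 4.935e+04 Hz.

(a) f₀ = 4.401e+04 Hz  (b) Q = 0.8917  (c) BW = 4.935e+04 Hz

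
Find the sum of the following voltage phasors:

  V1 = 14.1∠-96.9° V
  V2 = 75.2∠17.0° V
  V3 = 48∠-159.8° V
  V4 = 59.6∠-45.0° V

Step 1 — Convert each phasor to rectangular form:
  V1 = 14.1·(cos(-96.9°) + j·sin(-96.9°)) = -1.694 - j14 V
  V2 = 75.2·(cos(17.0°) + j·sin(17.0°)) = 71.91 + j21.99 V
  V3 = 48·(cos(-159.8°) + j·sin(-159.8°)) = -45.05 - j16.57 V
  V4 = 59.6·(cos(-45.0°) + j·sin(-45.0°)) = 42.14 - j42.14 V
Step 2 — Sum components: V_total = 67.32 - j50.73 V.
Step 3 — Convert to polar: |V_total| = 84.29 V, ∠V_total = -37.0°.

V_total = 84.29∠-37.0° V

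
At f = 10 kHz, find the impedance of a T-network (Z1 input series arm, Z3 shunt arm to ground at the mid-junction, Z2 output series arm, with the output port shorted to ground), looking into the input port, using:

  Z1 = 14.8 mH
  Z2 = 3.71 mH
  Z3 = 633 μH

Step 1 — Angular frequency: ω = 2π·f = 2π·1e+04 = 6.283e+04 rad/s.
Step 2 — Component impedances:
  Z1: Z = jωL = j·6.283e+04·0.0148 = 0 + j929.9 Ω
  Z2: Z = jωL = j·6.283e+04·0.00371 = 0 + j233.1 Ω
  Z3: Z = jωL = j·6.283e+04·0.000633 = 0 + j39.77 Ω
Step 3 — With the output port shorted to ground, the output series arm Z2 runs from the junction to ground; the shunt arm Z3 also runs from the junction to ground. They appear in parallel: Z3 || Z2 = 0 + j33.98 Ω.
Step 4 — Series with input arm Z1: Z_in = Z1 + (Z3 || Z2) = 0 + j963.9 Ω = 963.9∠90.0° Ω.

Z = 0 + j963.9 Ω = 963.9∠90.0° Ω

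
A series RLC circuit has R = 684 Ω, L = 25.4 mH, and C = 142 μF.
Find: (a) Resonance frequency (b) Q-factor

Step 1 — Resonance condition Im(Z)=0 gives ω₀ = 1/√(LC).
Step 2 — ω₀ = 1/√(0.0254·0.000142) = 526.5 rad/s.
Step 3 — f₀ = ω₀/(2π) = 83.8 Hz.
Step 4 — Series Q: Q = ω₀L/R = 526.5·0.0254/684 = 0.01955.

(a) f₀ = 83.8 Hz  (b) Q = 0.01955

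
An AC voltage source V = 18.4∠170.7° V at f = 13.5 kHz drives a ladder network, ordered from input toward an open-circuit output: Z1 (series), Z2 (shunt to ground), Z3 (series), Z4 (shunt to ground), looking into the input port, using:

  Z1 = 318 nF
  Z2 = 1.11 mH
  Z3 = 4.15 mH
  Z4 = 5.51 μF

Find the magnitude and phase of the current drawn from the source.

Step 1 — Angular frequency: ω = 2π·f = 2π·1.35e+04 = 8.482e+04 rad/s.
Step 2 — Component impedances:
  Z1: Z = 1/(jωC) = -j/(ω·C) = 0 - j37.07 Ω
  Z2: Z = jωL = j·8.482e+04·0.00111 = 0 + j94.15 Ω
  Z3: Z = jωL = j·8.482e+04·0.00415 = 0 + j352 Ω
  Z4: Z = 1/(jωC) = -j/(ω·C) = 0 - j2.14 Ω
Step 3 — Ladder network (open output): work backward from the far end, alternating series and parallel combinations. Z_in = 0 + j37.12 Ω = 37.12∠90.0° Ω.
Step 4 — Source phasor: V = 18.4∠170.7° V = -18.16 + j2.974 V.
Step 5 — Ohm's law: I = V / Z_total = (-18.16 + j2.974) / (0 + j37.12) = 0.08011 + j0.4892 A.
Step 6 — Convert to polar: |I| = 0.4957 A, ∠I = 80.7°.

I = 0.4957∠80.7° A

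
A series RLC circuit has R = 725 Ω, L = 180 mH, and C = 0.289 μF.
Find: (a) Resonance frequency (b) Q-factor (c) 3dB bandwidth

Step 1 — Resonance: ω₀ = 1/√(LC) = 1/√(0.18·2.89e-07) = 4384 rad/s.
Step 2 — f₀ = ω₀/(2π) = 697.8 Hz.
Step 3 — Series Q: Q = ω₀L/R = 4384·0.18/725 = 1.089.
Step 4 — Bandwidth: Δω = ω₀/Q = 4028 rad/s; BW = Δω/(2π) = 641 Hz.

(a) f₀ = 697.8 Hz  (b) Q = 1.089  (c) BW = 641 Hz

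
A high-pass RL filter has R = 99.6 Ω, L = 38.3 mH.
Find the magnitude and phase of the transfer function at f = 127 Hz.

Step 1 — Angular frequency: ω = 2π·127 = 798 rad/s.
Step 2 — Transfer function: H(jω) = jωL/(R + jωL).
Step 3 — Numerator jωL = j·30.56; denominator R + jωL = 99.6 + j30.56.
Step 4 — H = 0.08605 + j0.2804.
Step 5 — Magnitude: |H| = 0.2933 (-10.7 dB); phase: φ = 72.9°.

|H| = 0.2933 (-10.7 dB), φ = 72.9°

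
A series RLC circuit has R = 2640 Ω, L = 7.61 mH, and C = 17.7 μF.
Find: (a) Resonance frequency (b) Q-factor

Step 1 — Resonance condition Im(Z)=0 gives ω₀ = 1/√(LC).
Step 2 — ω₀ = 1/√(0.00761·1.77e-05) = 2725 rad/s.
Step 3 — f₀ = ω₀/(2π) = 433.7 Hz.
Step 4 — Series Q: Q = ω₀L/R = 2725·0.00761/2640 = 0.007854.

(a) f₀ = 433.7 Hz  (b) Q = 0.007854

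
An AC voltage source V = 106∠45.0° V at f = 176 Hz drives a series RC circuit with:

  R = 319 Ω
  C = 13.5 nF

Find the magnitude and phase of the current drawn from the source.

Step 1 — Angular frequency: ω = 2π·f = 2π·176 = 1106 rad/s.
Step 2 — Component impedances:
  R: Z = R = 319 Ω
  C: Z = 1/(jωC) = -j/(ω·C) = 0 - j6.698e+04 Ω
Step 3 — Series combination: Z_total = R + C = 319 - j6.698e+04 Ω = 6.699e+04∠-89.7° Ω.
Step 4 — Source phasor: V = 106∠45.0° V = 74.95 + j74.95 V.
Step 5 — Ohm's law: I = V / Z_total = (74.95 + j74.95) / (319 - j6.698e+04) = -0.001114 + j0.001124 A.
Step 6 — Convert to polar: |I| = 0.001582 A, ∠I = 134.7°.

I = 0.001582∠134.7° A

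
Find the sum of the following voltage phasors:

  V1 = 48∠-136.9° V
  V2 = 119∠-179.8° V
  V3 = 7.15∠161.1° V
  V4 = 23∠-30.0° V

Step 1 — Convert each phasor to rectangular form:
  V1 = 48·(cos(-136.9°) + j·sin(-136.9°)) = -35.05 - j32.8 V
  V2 = 119·(cos(-179.8°) + j·sin(-179.8°)) = -119 - j0.4154 V
  V3 = 7.15·(cos(161.1°) + j·sin(161.1°)) = -6.765 + j2.316 V
  V4 = 23·(cos(-30.0°) + j·sin(-30.0°)) = 19.92 - j11.5 V
Step 2 — Sum components: V_total = -140.9 - j42.4 V.
Step 3 — Convert to polar: |V_total| = 147.1 V, ∠V_total = -163.3°.

V_total = 147.1∠-163.3° V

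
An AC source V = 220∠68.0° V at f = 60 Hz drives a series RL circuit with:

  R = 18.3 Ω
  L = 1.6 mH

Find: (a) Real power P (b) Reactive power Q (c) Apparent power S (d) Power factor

Step 1 — Angular frequency: ω = 2π·f = 2π·60 = 377 rad/s.
Step 2 — Component impedances:
  R: Z = R = 18.3 Ω
  L: Z = jωL = j·377·0.0016 = 0 + j0.6032 Ω
Step 3 — Series combination: Z_total = R + L = 18.3 + j0.6032 Ω = 18.31∠1.9° Ω.
Step 4 — Source phasor: V = 220∠68.0° V = 82.41 + j204 V.
Step 5 — Current: I = V / Z = 4.866 + j10.99 A = 12.02∠66.1° A.
Step 6 — Complex power: S = V·I* = 2642 + j87.08 VA.
Step 7 — Real power: P = Re(S) = 2642 W.
Step 8 — Reactive power: Q = Im(S) = 87.08 VAR.
Step 9 — Apparent power: |S| = 2643 VA.
Step 10 — Power factor: PF = P/|S| = 0.9995 (lagging).

(a) P = 2642 W  (b) Q = 87.08 VAR  (c) S = 2643 VA  (d) PF = 0.9995 (lagging)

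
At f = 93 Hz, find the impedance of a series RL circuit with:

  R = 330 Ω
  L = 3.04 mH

Step 1 — Angular frequency: ω = 2π·f = 2π·93 = 584.3 rad/s.
Step 2 — Component impedances:
  R: Z = R = 330 Ω
  L: Z = jωL = j·584.3·0.00304 = 0 + j1.776 Ω
Step 3 — Series combination: Z_total = R + L = 330 + j1.776 Ω = 330∠0.3° Ω.

Z = 330 + j1.776 Ω = 330∠0.3° Ω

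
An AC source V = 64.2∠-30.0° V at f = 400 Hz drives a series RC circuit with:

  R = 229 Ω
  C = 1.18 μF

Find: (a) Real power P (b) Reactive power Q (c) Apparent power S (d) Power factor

Step 1 — Angular frequency: ω = 2π·f = 2π·400 = 2513 rad/s.
Step 2 — Component impedances:
  R: Z = R = 229 Ω
  C: Z = 1/(jωC) = -j/(ω·C) = 0 - j337.2 Ω
Step 3 — Series combination: Z_total = R + C = 229 - j337.2 Ω = 407.6∠-55.8° Ω.
Step 4 — Source phasor: V = 64.2∠-30.0° V = 55.6 - j32.1 V.
Step 5 — Current: I = V / Z = 0.1418 + j0.0686 A = 0.1575∠25.8° A.
Step 6 — Complex power: S = V·I* = 5.681 - j8.365 VA.
Step 7 — Real power: P = Re(S) = 5.681 W.
Step 8 — Reactive power: Q = Im(S) = -8.365 VAR.
Step 9 — Apparent power: |S| = 10.11 VA.
Step 10 — Power factor: PF = P/|S| = 0.5618 (leading).

(a) P = 5.681 W  (b) Q = -8.365 VAR  (c) S = 10.11 VA  (d) PF = 0.5618 (leading)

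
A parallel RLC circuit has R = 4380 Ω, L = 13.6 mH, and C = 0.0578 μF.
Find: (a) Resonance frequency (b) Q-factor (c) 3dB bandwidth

Step 1 — Resonance: ω₀ = 1/√(LC) = 1/√(0.0136·5.78e-08) = 3.567e+04 rad/s.
Step 2 — f₀ = ω₀/(2π) = 5677 Hz.
Step 3 — Parallel Q: Q = R/(ω₀L) = 4380/(3.567e+04·0.0136) = 9.03.
Step 4 — Bandwidth: Δω = ω₀/Q = 3950 rad/s; BW = Δω/(2π) = 628.7 Hz.

(a) f₀ = 5677 Hz  (b) Q = 9.03  (c) BW = 628.7 Hz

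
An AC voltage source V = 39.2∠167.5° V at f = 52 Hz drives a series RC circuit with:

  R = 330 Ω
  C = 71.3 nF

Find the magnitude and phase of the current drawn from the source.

Step 1 — Angular frequency: ω = 2π·f = 2π·52 = 326.7 rad/s.
Step 2 — Component impedances:
  R: Z = R = 330 Ω
  C: Z = 1/(jωC) = -j/(ω·C) = 0 - j4.293e+04 Ω
Step 3 — Series combination: Z_total = R + C = 330 - j4.293e+04 Ω = 4.293e+04∠-89.6° Ω.
Step 4 — Source phasor: V = 39.2∠167.5° V = -38.27 + j8.484 V.
Step 5 — Ohm's law: I = V / Z_total = (-38.27 + j8.484) / (330 - j4.293e+04) = -0.0002045 - j0.00089 A.
Step 6 — Convert to polar: |I| = 0.0009132 A, ∠I = -102.9°.

I = 0.0009132∠-102.9° A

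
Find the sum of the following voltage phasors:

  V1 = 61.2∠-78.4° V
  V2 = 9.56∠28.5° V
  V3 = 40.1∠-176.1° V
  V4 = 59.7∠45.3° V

Step 1 — Convert each phasor to rectangular form:
  V1 = 61.2·(cos(-78.4°) + j·sin(-78.4°)) = 12.31 - j59.95 V
  V2 = 9.56·(cos(28.5°) + j·sin(28.5°)) = 8.401 + j4.562 V
  V3 = 40.1·(cos(-176.1°) + j·sin(-176.1°)) = -40.01 - j2.727 V
  V4 = 59.7·(cos(45.3°) + j·sin(45.3°)) = 41.99 + j42.43 V
Step 2 — Sum components: V_total = 22.69 - j15.68 V.
Step 3 — Convert to polar: |V_total| = 27.58 V, ∠V_total = -34.6°.

V_total = 27.58∠-34.6° V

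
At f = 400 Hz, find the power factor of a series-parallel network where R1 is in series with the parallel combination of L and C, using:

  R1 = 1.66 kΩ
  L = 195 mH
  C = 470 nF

Step 1 — Angular frequency: ω = 2π·f = 2π·400 = 2513 rad/s.
Step 2 — Component impedances:
  R1: Z = R = 1660 Ω
  L: Z = jωL = j·2513·0.195 = 0 + j490.1 Ω
  C: Z = 1/(jωC) = -j/(ω·C) = 0 - j846.6 Ω
Step 3 — Parallel branch: L || C = 1/(1/L + 1/C) = 0 + j1164 Ω.
Step 4 — Series with R1: Z_total = R1 + (L || C) = 1660 + j1164 Ω = 2027∠35.0° Ω.
Step 5 — Power factor: PF = cos(φ) = Re(Z)/|Z| = 1660/2027.4 = 0.8188.
Step 6 — Type: Im(Z) = 1164 ⇒ lagging (phase φ = 35.0°).

PF = 0.8188 (lagging, φ = 35.0°)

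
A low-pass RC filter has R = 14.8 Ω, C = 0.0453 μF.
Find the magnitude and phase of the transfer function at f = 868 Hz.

Step 1 — Angular frequency: ω = 2π·868 = 5454 rad/s.
Step 2 — Transfer function: H(jω) = 1/(1 + jωRC).
Step 3 — Denominator: 1 + jωRC = 1 + j·5454·14.8·4.53e-08 = 1 + j0.003656.
Step 4 — H = 1 - j0.003656.
Step 5 — Magnitude: |H| = 1 (-0.0 dB); phase: φ = -0.2°.

|H| = 1 (-0.0 dB), φ = -0.2°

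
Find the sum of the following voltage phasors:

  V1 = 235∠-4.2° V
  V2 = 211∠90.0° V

Step 1 — Convert each phasor to rectangular form:
  V1 = 235·(cos(-4.2°) + j·sin(-4.2°)) = 234.4 - j17.21 V
  V2 = 211·(cos(90.0°) + j·sin(90.0°)) = 0 + j211 V
Step 2 — Sum components: V_total = 234.4 + j193.8 V.
Step 3 — Convert to polar: |V_total| = 304.1 V, ∠V_total = 39.6°.

V_total = 304.1∠39.6° V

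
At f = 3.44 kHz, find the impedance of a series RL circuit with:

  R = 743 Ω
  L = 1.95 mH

Step 1 — Angular frequency: ω = 2π·f = 2π·3440 = 2.161e+04 rad/s.
Step 2 — Component impedances:
  R: Z = R = 743 Ω
  L: Z = jωL = j·2.161e+04·0.00195 = 0 + j42.15 Ω
Step 3 — Series combination: Z_total = R + L = 743 + j42.15 Ω = 744.2∠3.2° Ω.

Z = 743 + j42.15 Ω = 744.2∠3.2° Ω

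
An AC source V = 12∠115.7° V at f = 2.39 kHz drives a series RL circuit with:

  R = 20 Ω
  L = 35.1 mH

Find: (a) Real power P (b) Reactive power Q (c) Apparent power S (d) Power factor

Step 1 — Angular frequency: ω = 2π·f = 2π·2390 = 1.502e+04 rad/s.
Step 2 — Component impedances:
  R: Z = R = 20 Ω
  L: Z = jωL = j·1.502e+04·0.0351 = 0 + j527.1 Ω
Step 3 — Series combination: Z_total = R + L = 20 + j527.1 Ω = 527.5∠87.8° Ω.
Step 4 — Source phasor: V = 12∠115.7° V = -5.204 + j10.81 V.
Step 5 — Current: I = V / Z = 0.02011 + j0.01064 A = 0.02275∠27.9° A.
Step 6 — Complex power: S = V·I* = 0.01035 + j0.2728 VA.
Step 7 — Real power: P = Re(S) = 0.01035 W.
Step 8 — Reactive power: Q = Im(S) = 0.2728 VAR.
Step 9 — Apparent power: |S| = 0.273 VA.
Step 10 — Power factor: PF = P/|S| = 0.03792 (lagging).

(a) P = 0.01035 W  (b) Q = 0.2728 VAR  (c) S = 0.273 VA  (d) PF = 0.03792 (lagging)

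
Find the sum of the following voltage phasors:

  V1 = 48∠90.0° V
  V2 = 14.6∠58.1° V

Step 1 — Convert each phasor to rectangular form:
  V1 = 48·(cos(90.0°) + j·sin(90.0°)) = 0 + j48 V
  V2 = 14.6·(cos(58.1°) + j·sin(58.1°)) = 7.715 + j12.39 V
Step 2 — Sum components: V_total = 7.715 + j60.39 V.
Step 3 — Convert to polar: |V_total| = 60.89 V, ∠V_total = 82.7°.

V_total = 60.89∠82.7° V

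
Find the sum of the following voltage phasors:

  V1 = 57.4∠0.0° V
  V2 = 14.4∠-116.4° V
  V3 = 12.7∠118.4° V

Step 1 — Convert each phasor to rectangular form:
  V1 = 57.4·(cos(0.0°) + j·sin(0.0°)) = 57.4 V
  V2 = 14.4·(cos(-116.4°) + j·sin(-116.4°)) = -6.403 - j12.9 V
  V3 = 12.7·(cos(118.4°) + j·sin(118.4°)) = -6.04 + j11.17 V
Step 2 — Sum components: V_total = 44.96 - j1.727 V.
Step 3 — Convert to polar: |V_total| = 44.99 V, ∠V_total = -2.2°.

V_total = 44.99∠-2.2° V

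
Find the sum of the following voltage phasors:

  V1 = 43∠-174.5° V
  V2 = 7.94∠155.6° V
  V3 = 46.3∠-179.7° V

Step 1 — Convert each phasor to rectangular form:
  V1 = 43·(cos(-174.5°) + j·sin(-174.5°)) = -42.8 - j4.121 V
  V2 = 7.94·(cos(155.6°) + j·sin(155.6°)) = -7.231 + j3.28 V
  V3 = 46.3·(cos(-179.7°) + j·sin(-179.7°)) = -46.3 - j0.2424 V
Step 2 — Sum components: V_total = -96.33 - j1.084 V.
Step 3 — Convert to polar: |V_total| = 96.34 V, ∠V_total = -179.4°.

V_total = 96.34∠-179.4° V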